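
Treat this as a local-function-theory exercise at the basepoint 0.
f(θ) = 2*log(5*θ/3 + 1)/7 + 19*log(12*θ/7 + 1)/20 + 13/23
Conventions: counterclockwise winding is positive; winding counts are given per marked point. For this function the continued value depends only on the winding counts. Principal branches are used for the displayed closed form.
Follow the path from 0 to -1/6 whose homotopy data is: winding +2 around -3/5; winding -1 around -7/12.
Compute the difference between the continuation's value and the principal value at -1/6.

The rational part is single-valued and drops out of the difference; each branch term changes only by its own monodromy.
(2/7)*log(1 - θ/(-3/5)): each positive loop around -3/5 adds 2*pi*i to the log, so winding +2 contributes (2/7)*(2)*2*pi*i = (8/7)*pi*i.
(19/20)*log(1 - θ/(-7/12)): each positive loop around -7/12 adds 2*pi*i to the log, so winding -1 contributes (19/20)*(-1)*2*pi*i = -(19/10)*pi*i.
Summing the contributions at θ = -1/6 gives -(53/70)*pi*i.

Continued minus principal equals -(53/70)*pi*i.


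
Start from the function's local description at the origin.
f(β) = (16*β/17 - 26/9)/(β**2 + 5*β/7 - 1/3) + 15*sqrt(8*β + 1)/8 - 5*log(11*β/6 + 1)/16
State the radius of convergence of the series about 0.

Denominator factor (β**2 + 5*β/7 - 1/3): discriminant 271/147, real irrational roots -5/14 + (1/42)*sqrt(813) and -5/14 - (1/42)*sqrt(813); poles of order 1, moduli -5/14 + (1/42)*sqrt(813) and 5/14 + (1/42)*sqrt(813).
Branch term (-5/16)*log(1 - β/(-6/11)): its argument vanishes at β = -6/11, a logarithmic branch point, modulus 6/11.
Branch term (15/8)*sqrt(1 - β/(-1/8)): its argument vanishes at β = -1/8, a square-root branch point, modulus 1/8.
The radius of convergence is the smallest modulus among the singular points: 1/8.

The radius of convergence is 1/8.


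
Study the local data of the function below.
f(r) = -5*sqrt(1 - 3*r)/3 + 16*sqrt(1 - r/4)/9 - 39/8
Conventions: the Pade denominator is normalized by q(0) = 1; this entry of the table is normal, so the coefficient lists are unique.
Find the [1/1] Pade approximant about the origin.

Taylor coefficients needed (expand at 0): a_0 = -343/72, a_1 = 41/18, a_2 = 67/36.
Write the denominator as Q(r) = 1 + q1*r. Requiring Q*f - P = O(r^3) with deg P <= 1 kills the coefficients of r^2..r^2 in Q*f:
  r^2: a_2 + q1*a_1 = 0, i.e. 67/36 + (41/18)*q1 = 0.
Solving this linear system: q1 = -67/82.
The numerator is Q*f truncated at degree 1: P0 = a_0 = -343/72; P1 = a_1 + q1*a_0 = 12143/1968.

The Pade approximant has numerator coefficients [-343/72, 12143/1968]; denominator coefficients [1, -67/82].


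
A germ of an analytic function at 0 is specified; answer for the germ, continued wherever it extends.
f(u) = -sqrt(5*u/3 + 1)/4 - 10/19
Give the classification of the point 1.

The point is a regular point.

There is no denominator, hence no pole anywhere.
Branch term sqrt(1 - u/(-3/5)): argument at 1 is 8/3, nonzero, so 1 is not its branch point (a point on a principal cut is still regular for the continued germ).
So the germ continues analytically to 1.


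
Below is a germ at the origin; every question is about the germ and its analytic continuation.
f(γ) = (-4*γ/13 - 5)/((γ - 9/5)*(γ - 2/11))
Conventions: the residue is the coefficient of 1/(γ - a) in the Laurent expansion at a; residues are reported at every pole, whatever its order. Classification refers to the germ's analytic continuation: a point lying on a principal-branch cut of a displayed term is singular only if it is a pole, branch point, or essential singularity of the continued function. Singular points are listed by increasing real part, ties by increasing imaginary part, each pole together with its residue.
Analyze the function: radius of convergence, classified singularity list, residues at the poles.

Radius of convergence at 0: 2/11.
At 2/11: a pole of order 1; residue 3615/1157.
At 9/5: a pole of order 1; residue -3971/1157.

Denominator factor (γ - 9/5): pole of order 1 at 9/5, modulus 9/5.
Denominator factor (γ - 2/11): pole of order 1 at 2/11, modulus 2/11.
The radius of convergence is the smallest modulus among the singular points: 2/11.
At the order-1 pole 2/11 set g(γ) = (γ - (2/11))*f(γ) = (-4*γ/13 - 5)/(γ - 9/5).
Simple pole: residue = g(a) at a = 2/11, which is 3615/1157.
At the order-1 pole 9/5 set g(γ) = (γ - (9/5))*f(γ) = (-4*γ/13 - 5)/(γ - 2/11).
Simple pole: residue = g(a) at a = 9/5, which is -3971/1157.
List the singular points by increasing real part (a conjugate pair: the negative imaginary part first).


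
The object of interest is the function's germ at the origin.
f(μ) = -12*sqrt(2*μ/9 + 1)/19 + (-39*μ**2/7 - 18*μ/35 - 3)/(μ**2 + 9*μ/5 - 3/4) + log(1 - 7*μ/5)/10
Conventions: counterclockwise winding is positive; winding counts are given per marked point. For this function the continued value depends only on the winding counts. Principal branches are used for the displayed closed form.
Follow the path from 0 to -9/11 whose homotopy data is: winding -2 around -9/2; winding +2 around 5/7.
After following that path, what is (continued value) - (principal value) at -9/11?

Continued minus principal equals (2/5)*pi*i.

The rational part is single-valued and drops out of the difference; each branch term changes only by its own monodromy.
(-12/19)*sqrt(1 - μ/(-9/2)): winding -2 is even, the square root returns to the same sheet, contribution 0.
(1/10)*log(1 - μ/(5/7)): each positive loop around 5/7 adds 2*pi*i to the log, so winding +2 contributes (1/10)*(2)*2*pi*i = (2/5)*pi*i.
Summing the contributions at μ = -9/11 gives (2/5)*pi*i.


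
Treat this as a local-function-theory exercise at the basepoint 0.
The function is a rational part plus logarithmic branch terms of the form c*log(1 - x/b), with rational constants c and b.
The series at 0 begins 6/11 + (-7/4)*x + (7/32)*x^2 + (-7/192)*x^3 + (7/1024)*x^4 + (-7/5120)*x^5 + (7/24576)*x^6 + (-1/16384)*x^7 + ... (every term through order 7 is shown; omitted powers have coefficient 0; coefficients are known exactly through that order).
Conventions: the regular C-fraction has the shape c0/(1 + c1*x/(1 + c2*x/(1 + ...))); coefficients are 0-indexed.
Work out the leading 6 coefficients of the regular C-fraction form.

Taylor coefficients (read off): a_0 = 6/11, a_1 = -7/4, a_2 = 7/32, a_3 = -7/192, a_4 = 7/1024, a_5 = -7/5120.
c0 = a_0 = 6/11. Peel one level at a time: if S = 1 + c*x/S' with S'(0) = 1, then c is the x-coefficient of S and S' = c*x/(S - 1).
S_1 = c0/f = 1 + (77/24)*x + (2849/288)*x^2 + ...; c1 = 77/24.
S_2 = c1*x/(S_1 - 1) = 1 + (-37/12)*x + (-1/192)*x^2 + ...; c2 = -37/12.
S_3 = c2*x/(S_2 - 1) = 1 + (-1/592)*x + (75/350464)*x^2 + ...; c3 = -1/592.
S_4 = c3*x/(S_3 - 1) = 1 + (75/592)*x + (-1/240)*x^2 + ...; c4 = 75/592.
S_5 = c4*x/(S_4 - 1) = 1 + (37/1125)*x + ...; c5 = 37/1125.

The regular C-fraction coefficients are [6/11, 77/24, -37/12, -1/592, 75/592, 37/1125].


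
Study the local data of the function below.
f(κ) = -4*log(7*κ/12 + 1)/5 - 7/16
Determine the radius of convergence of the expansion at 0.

Branch term (-4/5)*log(1 - κ/(-12/7)): its argument vanishes at κ = -12/7, a logarithmic branch point, modulus 12/7.
The radius of convergence is the smallest modulus among the singular points: 12/7.

The radius of convergence is 12/7.


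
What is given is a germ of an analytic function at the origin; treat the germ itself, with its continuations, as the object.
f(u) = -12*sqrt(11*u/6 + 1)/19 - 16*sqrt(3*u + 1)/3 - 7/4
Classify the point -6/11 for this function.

The term (-12/19)*sqrt(1 - u/(-6/11)) has argument 1 - -6/11/(-6/11) = 0 at -6/11: a square-root (algebraic, two-sheeted) branch point; the remaining terms are analytic or single-valued there.

The point is an algebraic (square-root) branch point.


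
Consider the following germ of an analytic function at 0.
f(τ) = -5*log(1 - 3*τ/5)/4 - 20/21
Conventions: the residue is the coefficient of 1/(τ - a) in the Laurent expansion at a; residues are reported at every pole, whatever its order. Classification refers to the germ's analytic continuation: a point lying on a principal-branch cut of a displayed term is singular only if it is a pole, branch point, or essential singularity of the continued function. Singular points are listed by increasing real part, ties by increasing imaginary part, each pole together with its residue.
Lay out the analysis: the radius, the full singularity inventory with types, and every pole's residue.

Radius of convergence at 0: 5/3.
At 5/3: a logarithmic branch point.

Branch term (-5/4)*log(1 - τ/(5/3)): its argument vanishes at τ = 5/3, a logarithmic branch point, modulus 5/3.
The radius of convergence is the smallest modulus among the singular points: 5/3.


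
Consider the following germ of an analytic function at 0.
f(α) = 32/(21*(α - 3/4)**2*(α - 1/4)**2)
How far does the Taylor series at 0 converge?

The radius of convergence is 1/4.

Denominator factor (α - 1/4)^2: pole of order 2 at 1/4, modulus 1/4.
Denominator factor (α - 3/4)^2: pole of order 2 at 3/4, modulus 3/4.
The radius of convergence is the smallest modulus among the singular points: 1/4.


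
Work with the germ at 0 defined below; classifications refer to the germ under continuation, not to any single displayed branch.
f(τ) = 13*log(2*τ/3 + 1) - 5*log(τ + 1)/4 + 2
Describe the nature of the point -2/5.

There is no denominator, hence no pole anywhere.
Branch term log(1 - τ/(-1)): argument at -2/5 is 3/5, nonzero, so -2/5 is not its branch point (a point on a principal cut is still regular for the continued germ).
Branch term log(1 - τ/(-3/2)): argument at -2/5 is 11/15, nonzero, so -2/5 is not its branch point (a point on a principal cut is still regular for the continued germ).
So the germ continues analytically to -2/5.

The point is a regular point.


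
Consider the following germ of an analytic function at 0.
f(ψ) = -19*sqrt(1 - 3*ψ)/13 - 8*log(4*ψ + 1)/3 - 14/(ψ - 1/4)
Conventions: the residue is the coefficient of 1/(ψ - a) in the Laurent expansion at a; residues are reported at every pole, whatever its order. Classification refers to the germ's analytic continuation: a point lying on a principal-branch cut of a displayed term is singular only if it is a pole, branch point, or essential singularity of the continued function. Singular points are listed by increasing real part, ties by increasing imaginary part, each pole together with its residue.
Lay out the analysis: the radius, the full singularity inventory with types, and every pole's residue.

Radius of convergence at 0: 1/4.
At -1/4: a logarithmic branch point.
At 1/4: a pole of order 1; residue -14.
At 1/3: an algebraic (square-root) branch point.

Denominator factor (ψ - 1/4): pole of order 1 at 1/4, modulus 1/4.
Branch term (-19/13)*sqrt(1 - ψ/(1/3)): its argument vanishes at ψ = 1/3, a square-root branch point, modulus 1/3.
Branch term (-8/3)*log(1 - ψ/(-1/4)): its argument vanishes at ψ = -1/4, a logarithmic branch point, modulus 1/4.
The radius of convergence is the smallest modulus among the singular points: 1/4.
The branch terms are analytic at 1/4 and contribute nothing to the residue; only the rational part matters.
At the order-1 pole 1/4 set g(ψ) = (ψ - (1/4))*(rational part) = -14.
Simple pole: residue = g(a) at a = 1/4, which is -14.
List the singular points by increasing real part (a conjugate pair: the negative imaginary part first).


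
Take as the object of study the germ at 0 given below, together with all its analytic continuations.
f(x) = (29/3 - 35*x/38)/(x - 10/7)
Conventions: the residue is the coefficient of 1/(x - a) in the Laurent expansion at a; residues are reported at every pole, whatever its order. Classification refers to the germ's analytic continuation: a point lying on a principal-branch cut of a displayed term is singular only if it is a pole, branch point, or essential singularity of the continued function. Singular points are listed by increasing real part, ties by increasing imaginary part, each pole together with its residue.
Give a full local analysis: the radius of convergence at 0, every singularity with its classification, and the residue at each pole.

Radius of convergence at 0: 10/7.
At 10/7: a pole of order 1; residue 476/57.

Denominator factor (x - 10/7): pole of order 1 at 10/7, modulus 10/7.
The radius of convergence is the smallest modulus among the singular points: 10/7.
At the order-1 pole 10/7 set g(x) = (x - (10/7))*f(x) = 29/3 - 35*x/38.
Simple pole: residue = g(a) at a = 10/7, which is 476/57.


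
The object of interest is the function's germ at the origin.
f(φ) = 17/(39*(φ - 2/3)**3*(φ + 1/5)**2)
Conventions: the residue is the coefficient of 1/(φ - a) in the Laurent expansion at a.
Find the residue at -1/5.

At the order-2 pole -1/5 set g(φ) = (φ - (-1/5))^2*f(φ) = 17/(39*(φ - 2/3)**3).
Order-2 pole: residue = g'(a); g'(-1/5) = -860625/371293, so the residue is -860625/371293.

The residue is -860625/371293.


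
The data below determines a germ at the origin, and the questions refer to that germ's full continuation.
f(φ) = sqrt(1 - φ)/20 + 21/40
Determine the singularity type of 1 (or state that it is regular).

The term (1/20)*sqrt(1 - φ/(1)) has argument 1 - 1/(1) = 0 at 1: a square-root (algebraic, two-sheeted) branch point; the remaining terms are analytic or single-valued there.

The point is an algebraic (square-root) branch point.


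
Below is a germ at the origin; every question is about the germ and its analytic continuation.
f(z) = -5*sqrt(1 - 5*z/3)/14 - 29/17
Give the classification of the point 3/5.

The term (-5/14)*sqrt(1 - z/(3/5)) has argument 1 - 3/5/(3/5) = 0 at 3/5: a square-root (algebraic, two-sheeted) branch point; the remaining terms are analytic or single-valued there.

The point is an algebraic (square-root) branch point.


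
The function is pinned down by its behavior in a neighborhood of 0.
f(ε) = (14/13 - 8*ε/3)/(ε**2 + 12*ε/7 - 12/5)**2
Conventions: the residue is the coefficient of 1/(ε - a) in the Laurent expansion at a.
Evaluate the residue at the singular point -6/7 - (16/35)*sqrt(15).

The factor ε**2 + 12*ε/7 - 12/5 splits as (ε - a)(ε - a') with a = -6/7 - (16/35)*sqrt(15), a' = -6/7 + (16/35)*sqrt(15). At the order-2 pole a set g(ε) = (ε - a)^2*f(ε) = [14/13 - 8*ε/3] / (ε - a')^2.
Order-2 pole: residue = g'(a); g'(-6/7 - (16/35)*sqrt(15)) = (4165/106496)*sqrt(15), so the residue is (4165/106496)*sqrt(15).

The residue is (4165/106496)*sqrt(15).


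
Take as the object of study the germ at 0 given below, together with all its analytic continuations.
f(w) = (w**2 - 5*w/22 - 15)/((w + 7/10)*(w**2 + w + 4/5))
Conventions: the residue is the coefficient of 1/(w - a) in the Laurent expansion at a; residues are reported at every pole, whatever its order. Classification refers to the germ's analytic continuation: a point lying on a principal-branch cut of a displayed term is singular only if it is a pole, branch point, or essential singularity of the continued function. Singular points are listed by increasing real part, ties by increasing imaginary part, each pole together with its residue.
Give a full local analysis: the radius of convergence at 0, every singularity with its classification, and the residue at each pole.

Radius of convergence at 0: 7/10.
At -7/10: a pole of order 1; residue -15786/649.
At (-1/2) - ((1/10)*sqrt(55))*i: a pole of order 1; residue (16435/1298) - ((8167/14278)*sqrt(55))*i.
At (-1/2) + ((1/10)*sqrt(55))*i: a pole of order 1; residue (16435/1298) + ((8167/14278)*sqrt(55))*i.

Denominator factor (w**2 + w + 4/5): discriminant -11/5, complex-conjugate roots (-1/2) + ((1/10)*sqrt(55))*i and (-1/2) - ((1/10)*sqrt(55))*i; poles of order 1, moduli (2/5)*sqrt(5) and (2/5)*sqrt(5).
Denominator factor (w + 7/10): pole of order 1 at -7/10, modulus 7/10.
The radius of convergence is the smallest modulus among the singular points: 7/10.
At the order-1 pole -7/10 set g(w) = (w - (-7/10))*f(w) = (w**2 - 5*w/22 - 15)/(w**2 + w + 4/5).
Simple pole: residue = g(a) at a = -7/10, which is -15786/649.
The factor w**2 + w + 4/5 splits as (w - a)(w - a') with a = (-1/2) - ((1/10)*sqrt(55))*i, a' = (-1/2) + ((1/10)*sqrt(55))*i. At the order-1 pole a set g(w) = (w - a)*f(w) = [(w**2 - 5*w/22 - 15)/(w + 7/10)] / (w - a').
Simple pole: residue = g(a) at a = (-1/2) - ((1/10)*sqrt(55))*i, which is (16435/1298) - ((8167/14278)*sqrt(55))*i.
The factor w**2 + w + 4/5 splits as (w - a)(w - a') with a = (-1/2) + ((1/10)*sqrt(55))*i, a' = (-1/2) - ((1/10)*sqrt(55))*i. At the order-1 pole a set g(w) = (w - a)*f(w) = [(w**2 - 5*w/22 - 15)/(w + 7/10)] / (w - a').
Simple pole: residue = g(a) at a = (-1/2) + ((1/10)*sqrt(55))*i, which is (16435/1298) + ((8167/14278)*sqrt(55))*i.
List the singular points by increasing real part (a conjugate pair: the negative imaginary part first).


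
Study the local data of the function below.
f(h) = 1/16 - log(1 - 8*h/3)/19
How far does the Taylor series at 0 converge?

Branch term (-1/19)*log(1 - h/(3/8)): its argument vanishes at h = 3/8, a logarithmic branch point, modulus 3/8.
The radius of convergence is the smallest modulus among the singular points: 3/8.

The radius of convergence is 3/8.


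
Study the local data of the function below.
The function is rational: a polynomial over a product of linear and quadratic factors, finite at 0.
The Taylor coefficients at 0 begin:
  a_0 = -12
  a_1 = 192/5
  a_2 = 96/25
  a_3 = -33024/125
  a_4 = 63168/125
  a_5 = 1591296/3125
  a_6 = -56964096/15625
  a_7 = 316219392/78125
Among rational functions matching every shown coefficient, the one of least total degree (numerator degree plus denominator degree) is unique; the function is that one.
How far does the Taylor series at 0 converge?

No rational of total degree below 4 reproduces all 8 coefficients; solving the [0/4] Pade equations on them gives f(n) = -3/(4*(n**2 + 2*n/5 + 1/4)**2), whose expansion matches every shown term.
Denominator factor (n**2 + 2*n/5 + 1/4)^2: discriminant -21/25, complex-conjugate roots (-1/5) + ((1/10)*sqrt(21))*i and (-1/5) - ((1/10)*sqrt(21))*i; poles of order 2, moduli 1/2 and 1/2.
The radius of convergence is the smallest modulus among the singular points: 1/2.

The radius of convergence is 1/2.


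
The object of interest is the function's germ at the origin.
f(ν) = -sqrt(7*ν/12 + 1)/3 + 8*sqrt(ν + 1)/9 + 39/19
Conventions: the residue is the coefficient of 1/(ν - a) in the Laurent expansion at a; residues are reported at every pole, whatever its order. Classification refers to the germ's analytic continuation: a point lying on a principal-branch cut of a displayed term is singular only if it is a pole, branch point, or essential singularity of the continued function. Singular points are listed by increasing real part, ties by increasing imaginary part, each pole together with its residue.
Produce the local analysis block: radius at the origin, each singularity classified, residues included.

Radius of convergence at 0: 1.
At -12/7: an algebraic (square-root) branch point.
At -1: an algebraic (square-root) branch point.

Branch term (-1/3)*sqrt(1 - ν/(-12/7)): its argument vanishes at ν = -12/7, a square-root branch point, modulus 12/7.
Branch term (8/9)*sqrt(1 - ν/(-1)): its argument vanishes at ν = -1, a square-root branch point, modulus 1.
The radius of convergence is the smallest modulus among the singular points: 1.
List the singular points by increasing real part (a conjugate pair: the negative imaginary part first).


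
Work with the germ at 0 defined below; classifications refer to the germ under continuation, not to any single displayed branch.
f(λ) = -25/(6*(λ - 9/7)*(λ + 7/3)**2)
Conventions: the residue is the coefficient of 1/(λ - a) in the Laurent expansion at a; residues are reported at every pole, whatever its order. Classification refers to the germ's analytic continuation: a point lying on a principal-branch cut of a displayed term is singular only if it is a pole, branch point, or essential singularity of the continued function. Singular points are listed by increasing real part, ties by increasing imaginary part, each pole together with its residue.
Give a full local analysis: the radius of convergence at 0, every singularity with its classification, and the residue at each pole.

Radius of convergence at 0: 9/7.
At -7/3: a pole of order 2; residue 3675/11552.
At 9/7: a pole of order 1; residue -3675/11552.

Denominator factor (λ + 7/3)^2: pole of order 2 at -7/3, modulus 7/3.
Denominator factor (λ - 9/7): pole of order 1 at 9/7, modulus 9/7.
The radius of convergence is the smallest modulus among the singular points: 9/7.
At the order-2 pole -7/3 set g(λ) = (λ - (-7/3))^2*f(λ) = -25/(6*(λ - 9/7)).
Order-2 pole: residue = g'(a); g'(-7/3) = 3675/11552, so the residue is 3675/11552.
At the order-1 pole 9/7 set g(λ) = (λ - (9/7))*f(λ) = -25/(6*(λ + 7/3)**2).
Simple pole: residue = g(a) at a = 9/7, which is -3675/11552.
List the singular points by increasing real part (a conjugate pair: the negative imaginary part first).


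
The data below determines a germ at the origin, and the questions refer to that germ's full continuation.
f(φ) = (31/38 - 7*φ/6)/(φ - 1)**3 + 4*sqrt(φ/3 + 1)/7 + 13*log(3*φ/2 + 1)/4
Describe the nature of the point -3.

The point is an algebraic (square-root) branch point.

The term (4/7)*sqrt(1 - φ/(-3)) has argument 1 - -3/(-3) = 0 at -3: a square-root (algebraic, two-sheeted) branch point; the remaining terms are analytic or single-valued there.


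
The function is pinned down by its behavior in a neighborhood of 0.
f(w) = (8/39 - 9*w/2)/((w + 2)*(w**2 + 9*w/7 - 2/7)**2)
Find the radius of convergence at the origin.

The radius of convergence is -9/14 + (1/14)*sqrt(137).

Denominator factor (w + 2): pole of order 1 at -2, modulus 2.
Denominator factor (w**2 + 9*w/7 - 2/7)^2: discriminant 137/49, real irrational roots -9/14 + (1/14)*sqrt(137) and -9/14 - (1/14)*sqrt(137); poles of order 2, moduli -9/14 + (1/14)*sqrt(137) and 9/14 + (1/14)*sqrt(137).
The radius of convergence is the smallest modulus among the singular points: -9/14 + (1/14)*sqrt(137).


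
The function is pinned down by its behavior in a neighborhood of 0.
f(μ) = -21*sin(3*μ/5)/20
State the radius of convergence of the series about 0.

The radius of convergence is infinite.

The factor sin(3*μ/5) is entire and contributes no finite singular point.
The polynomial part has no poles.
No finite singular points: the Taylor series at 0 converges everywhere.


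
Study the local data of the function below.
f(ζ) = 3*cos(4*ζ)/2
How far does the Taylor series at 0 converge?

The radius of convergence is infinite.

The factor cos(4*ζ) is entire and contributes no finite singular point.
The polynomial part has no poles.
No finite singular points: the Taylor series at 0 converges everywhere.


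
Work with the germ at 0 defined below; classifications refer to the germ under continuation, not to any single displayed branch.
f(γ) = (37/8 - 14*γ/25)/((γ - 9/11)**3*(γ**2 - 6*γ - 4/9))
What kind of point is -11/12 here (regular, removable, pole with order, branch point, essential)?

Denominator factors: γ**2 - 6*γ - 4/9 = 283/48 at γ = -11/12; γ - 9/11 = -229/132 at γ = -11/12 — none vanishes.
So the germ continues analytically to -11/12.

The point is a regular point.


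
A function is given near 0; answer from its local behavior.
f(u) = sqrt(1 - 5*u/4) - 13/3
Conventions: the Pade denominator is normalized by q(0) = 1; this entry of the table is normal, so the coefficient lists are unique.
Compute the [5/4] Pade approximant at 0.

The Pade approximant has numerator coefficients [-10/3, 185/24, -175/32, 6875/6144, 3125/98304, -3125/524288]; denominator coefficients [1, -5/2, 525/256, -625/1024, 3125/65536].

Taylor coefficients needed (expand at 0): a_0 = -10/3, a_1 = -5/8, a_2 = -25/128, a_3 = -125/1024, a_4 = -3125/32768, a_5 = -21875/262144, a_6 = -328125/4194304, a_7 = -2578125/33554432, a_8 = -167578125/2147483648, a_9 = -1396484375/17179869184.
Write the denominator as Q(u) = 1 + q1*u + q2*u^2 + q3*u^3 + q4*u^4. Requiring Q*f - P = O(u^10) with deg P <= 5 kills the coefficients of u^6..u^9 in Q*f:
  u^6: a_6 + q1*a_5 + q2*a_4 + q3*a_3 + q4*a_2 = 0, i.e. -328125/4194304 + (-21875/262144)*q1 + (-3125/32768)*q2 + (-125/1024)*q3 + (-25/128)*q4 = 0.
  u^7: a_7 + q1*a_6 + q2*a_5 + q3*a_4 + q4*a_3 = 0, i.e. -2578125/33554432 + (-328125/4194304)*q1 + (-21875/262144)*q2 + (-3125/32768)*q3 + (-125/1024)*q4 = 0.
  u^8: a_8 + q1*a_7 + q2*a_6 + q3*a_5 + q4*a_4 = 0, i.e. -167578125/2147483648 + (-2578125/33554432)*q1 + (-328125/4194304)*q2 + (-21875/262144)*q3 + (-3125/32768)*q4 = 0.
  u^9: a_9 + q1*a_8 + q2*a_7 + q3*a_6 + q4*a_5 = 0, i.e. -1396484375/17179869184 + (-167578125/2147483648)*q1 + (-2578125/33554432)*q2 + (-328125/4194304)*q3 + (-21875/262144)*q4 = 0.
Solving this linear system: q1 = -5/2, q2 = 525/256, q3 = -625/1024, q4 = 3125/65536.
The numerator is Q*f truncated at degree 5: P0 = a_0 = -10/3; P1 = a_1 + q1*a_0 = 185/24; P2 = a_2 + q1*a_1 + q2*a_0 = -175/32; P3 = a_3 + q1*a_2 + q2*a_1 + q3*a_0 = 6875/6144; P4 = a_4 + q1*a_3 + q2*a_2 + q3*a_1 + q4*a_0 = 3125/98304; P5 = a_5 + q1*a_4 + q2*a_3 + q3*a_2 + q4*a_1 = -3125/524288.


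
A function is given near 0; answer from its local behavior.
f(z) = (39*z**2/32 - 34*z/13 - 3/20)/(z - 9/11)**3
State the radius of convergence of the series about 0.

The radius of convergence is 9/11.

Denominator factor (z - 9/11)^3: pole of order 3 at 9/11, modulus 9/11.
The radius of convergence is the smallest modulus among the singular points: 9/11.


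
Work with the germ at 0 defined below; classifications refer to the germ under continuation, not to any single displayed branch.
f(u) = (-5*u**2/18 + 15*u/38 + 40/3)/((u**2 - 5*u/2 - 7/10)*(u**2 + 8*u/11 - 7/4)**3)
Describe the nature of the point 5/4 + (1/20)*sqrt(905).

The denominator factor u**2 - 5*u/2 - 7/10 vanishes at 5/4 + (1/20)*sqrt(905) and appears to the power 1; the numerator there equals 11641/912 - (41/2736)*sqrt(905), nonzero, and no other factor vanishes.
Hence a pole whose order is the multiplicity, 1.

The point is a pole of order 1.


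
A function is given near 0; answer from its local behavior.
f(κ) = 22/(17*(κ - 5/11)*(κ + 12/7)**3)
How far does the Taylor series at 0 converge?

The radius of convergence is 5/11.

Denominator factor (κ + 12/7)^3: pole of order 3 at -12/7, modulus 12/7.
Denominator factor (κ - 5/11): pole of order 1 at 5/11, modulus 5/11.
The radius of convergence is the smallest modulus among the singular points: 5/11.


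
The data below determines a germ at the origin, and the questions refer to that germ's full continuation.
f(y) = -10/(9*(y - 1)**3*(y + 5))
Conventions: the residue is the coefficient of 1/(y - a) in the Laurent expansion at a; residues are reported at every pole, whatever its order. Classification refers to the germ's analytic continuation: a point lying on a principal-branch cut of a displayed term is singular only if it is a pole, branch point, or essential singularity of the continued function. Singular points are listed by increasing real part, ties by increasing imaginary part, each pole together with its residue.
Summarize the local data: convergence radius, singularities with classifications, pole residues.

Denominator factor (y - 1)^3: pole of order 3 at 1, modulus 1.
Denominator factor (y + 5): pole of order 1 at -5, modulus 5.
The radius of convergence is the smallest modulus among the singular points: 1.
At the order-1 pole -5 set g(y) = (y - (-5))*f(y) = -10/(9*(y - 1)**3).
Simple pole: residue = g(a) at a = -5, which is 5/972.
At the order-3 pole 1 set g(y) = (y - (1))^3*f(y) = -10/(9*(y + 5)).
Order-3 pole: residue = g''(a)/2; g''(1) = -5/486, so the residue is -5/972.
List the singular points by increasing real part (a conjugate pair: the negative imaginary part first).

Radius of convergence at 0: 1.
At -5: a pole of order 1; residue 5/972.
At 1: a pole of order 3; residue -5/972.


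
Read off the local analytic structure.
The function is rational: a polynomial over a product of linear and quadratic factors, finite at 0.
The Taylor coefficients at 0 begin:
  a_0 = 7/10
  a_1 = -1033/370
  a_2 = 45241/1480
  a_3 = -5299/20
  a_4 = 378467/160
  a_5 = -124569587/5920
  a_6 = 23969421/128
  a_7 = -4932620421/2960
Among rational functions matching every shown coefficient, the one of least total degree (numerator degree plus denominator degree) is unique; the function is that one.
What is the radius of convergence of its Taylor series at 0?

The radius of convergence is -1/2 + (1/4)*sqrt(6).

No rational of total degree below 5 reproduces all 8 coefficients; solving the [1/4] Pade equations on them gives f(w) = (-39*w/37 - 7/20)/((w - 2)**2*(w**2 - w - 1/8)), whose expansion matches every shown term.
Denominator factor (w - 2)^2: pole of order 2 at 2, modulus 2.
Denominator factor (w**2 - w - 1/8): discriminant 3/2, real irrational roots 1/2 + (1/4)*sqrt(6) and 1/2 - (1/4)*sqrt(6); poles of order 1, moduli 1/2 + (1/4)*sqrt(6) and -1/2 + (1/4)*sqrt(6).
The radius of convergence is the smallest modulus among the singular points: -1/2 + (1/4)*sqrt(6).


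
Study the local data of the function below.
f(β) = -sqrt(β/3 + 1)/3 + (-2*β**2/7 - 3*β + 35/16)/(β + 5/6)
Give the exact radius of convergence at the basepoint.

The radius of convergence is 5/6.

Denominator factor (β + 5/6): pole of order 1 at -5/6, modulus 5/6.
Branch term (-1/3)*sqrt(1 - β/(-3)): its argument vanishes at β = -3, a square-root branch point, modulus 3.
The radius of convergence is the smallest modulus among the singular points: 5/6.


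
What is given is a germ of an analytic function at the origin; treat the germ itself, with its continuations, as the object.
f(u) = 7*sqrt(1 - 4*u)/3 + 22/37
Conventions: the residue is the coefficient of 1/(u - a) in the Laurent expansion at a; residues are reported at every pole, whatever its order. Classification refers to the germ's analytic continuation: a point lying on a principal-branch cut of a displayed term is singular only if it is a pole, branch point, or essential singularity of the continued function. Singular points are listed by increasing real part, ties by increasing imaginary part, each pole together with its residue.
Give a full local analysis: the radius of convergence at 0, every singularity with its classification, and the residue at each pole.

Radius of convergence at 0: 1/4.
At 1/4: an algebraic (square-root) branch point.

Branch term (7/3)*sqrt(1 - u/(1/4)): its argument vanishes at u = 1/4, a square-root branch point, modulus 1/4.
The radius of convergence is the smallest modulus among the singular points: 1/4.


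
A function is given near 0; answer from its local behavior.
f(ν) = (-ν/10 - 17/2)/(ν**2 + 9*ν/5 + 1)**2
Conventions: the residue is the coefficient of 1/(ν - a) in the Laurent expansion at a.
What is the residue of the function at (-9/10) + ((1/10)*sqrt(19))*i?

The residue is ((4205/722)*sqrt(19))*i.

The factor ν**2 + 9*ν/5 + 1 splits as (ν - a)(ν - a') with a = (-9/10) + ((1/10)*sqrt(19))*i, a' = (-9/10) - ((1/10)*sqrt(19))*i. At the order-2 pole a set g(ν) = (ν - a)^2*f(ν) = [-ν/10 - 17/2] / (ν - a')^2.
Order-2 pole: residue = g'(a); g'((-9/10) + ((1/10)*sqrt(19))*i) = ((4205/722)*sqrt(19))*i, so the residue is ((4205/722)*sqrt(19))*i.


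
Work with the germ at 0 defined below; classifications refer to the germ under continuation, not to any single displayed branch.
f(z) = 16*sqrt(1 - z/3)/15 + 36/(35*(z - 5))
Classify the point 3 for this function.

The point is an algebraic (square-root) branch point.

The term (16/15)*sqrt(1 - z/(3)) has argument 1 - 3/(3) = 0 at 3: a square-root (algebraic, two-sheeted) branch point; the remaining terms are analytic or single-valued there.


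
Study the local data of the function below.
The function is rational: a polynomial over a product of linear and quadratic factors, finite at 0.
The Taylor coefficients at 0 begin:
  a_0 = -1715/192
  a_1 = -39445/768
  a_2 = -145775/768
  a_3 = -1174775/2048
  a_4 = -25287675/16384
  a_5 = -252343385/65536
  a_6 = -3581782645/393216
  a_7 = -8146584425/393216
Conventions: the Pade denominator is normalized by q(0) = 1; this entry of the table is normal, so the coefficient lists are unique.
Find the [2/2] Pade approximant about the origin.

Taylor coefficients needed (read off): a_0 = -1715/192, a_1 = -39445/768, a_2 = -145775/768, a_3 = -1174775/2048, a_4 = -25287675/16384.
Write the denominator as Q(w) = 1 + q1*w + q2*w^2. Requiring Q*f - P = O(w^5) with deg P <= 2 kills the coefficients of w^3..w^4 in Q*f:
  w^3: a_3 + q1*a_2 + q2*a_1 = 0, i.e. -1174775/2048 + (-145775/768)*q1 + (-39445/768)*q2 = 0.
  w^4: a_4 + q1*a_3 + q2*a_2 = 0, i.e. -25287675/16384 + (-1174775/2048)*q1 + (-145775/768)*q2 = 0.
Solving this linear system: q1 = -1551/344, q2 = 945/172.
The numerator is Q*f truncated at degree 2: P0 = a_0 = -1715/192; P1 = a_1 + q1*a_0 = -732305/66048; P2 = a_2 + q1*a_1 + q2*a_0 = -1932805/264192.

The Pade approximant has numerator coefficients [-1715/192, -732305/66048, -1932805/264192]; denominator coefficients [1, -1551/344, 945/172].


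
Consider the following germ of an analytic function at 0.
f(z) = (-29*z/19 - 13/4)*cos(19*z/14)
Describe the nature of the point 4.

The point is a regular point.

There is no denominator, hence no pole anywhere.
The factor cos(19*z/14) is entire.
So the germ continues analytically to 4.


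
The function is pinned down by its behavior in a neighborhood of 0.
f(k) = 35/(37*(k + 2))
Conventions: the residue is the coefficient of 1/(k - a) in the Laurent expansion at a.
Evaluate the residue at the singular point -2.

At the order-1 pole -2 set g(k) = (k - (-2))*f(k) = 35/37.
Simple pole: residue = g(a) at a = -2, which is 35/37.

The residue is 35/37.


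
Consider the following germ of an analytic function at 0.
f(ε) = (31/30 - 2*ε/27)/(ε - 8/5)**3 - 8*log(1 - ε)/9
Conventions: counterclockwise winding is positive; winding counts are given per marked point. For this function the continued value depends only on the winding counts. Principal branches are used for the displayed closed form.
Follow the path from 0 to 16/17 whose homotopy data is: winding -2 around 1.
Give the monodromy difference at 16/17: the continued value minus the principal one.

The rational part is single-valued and drops out of the difference; each branch term changes only by its own monodromy.
(-8/9)*log(1 - ε/(1)): each positive loop around 1 adds 2*pi*i to the log, so winding -2 contributes (-8/9)*(-2)*2*pi*i = (32/9)*pi*i.
Summing the contributions at ε = 16/17 gives (32/9)*pi*i.

Continued minus principal equals (32/9)*pi*i.


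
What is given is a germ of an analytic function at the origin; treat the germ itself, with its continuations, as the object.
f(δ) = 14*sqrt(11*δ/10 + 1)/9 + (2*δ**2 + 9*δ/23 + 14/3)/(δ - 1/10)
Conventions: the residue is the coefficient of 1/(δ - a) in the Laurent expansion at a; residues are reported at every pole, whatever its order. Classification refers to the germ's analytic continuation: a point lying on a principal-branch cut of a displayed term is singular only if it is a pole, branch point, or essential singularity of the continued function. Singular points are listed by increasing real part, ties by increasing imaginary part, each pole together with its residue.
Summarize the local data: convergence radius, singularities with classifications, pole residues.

Denominator factor (δ - 1/10): pole of order 1 at 1/10, modulus 1/10.
Branch term (14/9)*sqrt(1 - δ/(-10/11)): its argument vanishes at δ = -10/11, a square-root branch point, modulus 10/11.
The radius of convergence is the smallest modulus among the singular points: 1/10.
The branch term is analytic at 1/10 and contributes nothing to the residue; only the rational part matters.
At the order-1 pole 1/10 set g(δ) = (δ - (1/10))*(rational part) = 2*δ**2 + 9*δ/23 + 14/3.
Simple pole: residue = g(a) at a = 1/10, which is 8152/1725.
List the singular points by increasing real part (a conjugate pair: the negative imaginary part first).

Radius of convergence at 0: 1/10.
At -10/11: an algebraic (square-root) branch point.
At 1/10: a pole of order 1; residue 8152/1725.


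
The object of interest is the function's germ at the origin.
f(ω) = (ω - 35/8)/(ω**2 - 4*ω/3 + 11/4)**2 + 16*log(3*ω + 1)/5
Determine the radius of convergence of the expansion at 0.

The radius of convergence is 1/3.

Denominator factor (ω**2 - 4*ω/3 + 11/4)^2: discriminant -83/9, complex-conjugate roots (2/3) + ((1/6)*sqrt(83))*i and (2/3) - ((1/6)*sqrt(83))*i; poles of order 2, moduli (1/2)*sqrt(11) and (1/2)*sqrt(11).
Branch term (16/5)*log(1 - ω/(-1/3)): its argument vanishes at ω = -1/3, a logarithmic branch point, modulus 1/3.
The radius of convergence is the smallest modulus among the singular points: 1/3.


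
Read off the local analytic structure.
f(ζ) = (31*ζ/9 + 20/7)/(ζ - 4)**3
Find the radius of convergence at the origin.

The radius of convergence is 4.

Denominator factor (ζ - 4)^3: pole of order 3 at 4, modulus 4.
The radius of convergence is the smallest modulus among the singular points: 4.


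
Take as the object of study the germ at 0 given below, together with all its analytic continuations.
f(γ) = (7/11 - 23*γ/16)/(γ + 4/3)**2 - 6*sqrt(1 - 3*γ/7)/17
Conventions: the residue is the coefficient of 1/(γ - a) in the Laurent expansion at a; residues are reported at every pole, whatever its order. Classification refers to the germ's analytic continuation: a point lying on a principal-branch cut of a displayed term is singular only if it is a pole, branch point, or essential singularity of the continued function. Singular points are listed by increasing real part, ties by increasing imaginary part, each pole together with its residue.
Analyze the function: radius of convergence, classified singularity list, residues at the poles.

Denominator factor (γ + 4/3)^2: pole of order 2 at -4/3, modulus 4/3.
Branch term (-6/17)*sqrt(1 - γ/(7/3)): its argument vanishes at γ = 7/3, a square-root branch point, modulus 7/3.
The radius of convergence is the smallest modulus among the singular points: 4/3.
The branch term is analytic at -4/3 and contributes nothing to the residue; only the rational part matters.
At the order-2 pole -4/3 set g(γ) = (γ - (-4/3))^2*(rational part) = 7/11 - 23*γ/16.
Order-2 pole: residue = g'(a); g'(-4/3) = -23/16, so the residue is -23/16.
List the singular points by increasing real part (a conjugate pair: the negative imaginary part first).

Radius of convergence at 0: 4/3.
At -4/3: a pole of order 2; residue -23/16.
At 7/3: an algebraic (square-root) branch point.


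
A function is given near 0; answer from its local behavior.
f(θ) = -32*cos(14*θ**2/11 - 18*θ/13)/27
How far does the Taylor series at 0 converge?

The radius of convergence is infinite.

The factor cos(14*θ**2/11 - 18*θ/13) is entire and contributes no finite singular point.
The polynomial part has no poles.
No finite singular points: the Taylor series at 0 converges everywhere.


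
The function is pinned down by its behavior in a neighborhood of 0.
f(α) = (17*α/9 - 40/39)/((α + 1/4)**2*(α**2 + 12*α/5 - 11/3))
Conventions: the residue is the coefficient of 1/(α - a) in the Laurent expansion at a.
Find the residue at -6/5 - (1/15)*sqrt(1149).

The residue is 5723000/39705159 + (8181200/15207075897)*sqrt(1149).

The factor α**2 + 12*α/5 - 11/3 splits as (α - a)(α - a') with a = -6/5 - (1/15)*sqrt(1149), a' = -6/5 + (1/15)*sqrt(1149). At the order-1 pole a set g(α) = (α - a)*f(α) = [(17*α/9 - 40/39)/(α + 1/4)**2] / (α - a').
Simple pole: residue = g(a) at a = -6/5 - (1/15)*sqrt(1149), which is 5723000/39705159 + (8181200/15207075897)*sqrt(1149).


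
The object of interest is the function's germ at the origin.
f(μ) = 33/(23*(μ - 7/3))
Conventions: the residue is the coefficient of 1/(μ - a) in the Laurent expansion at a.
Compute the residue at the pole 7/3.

The residue is 33/23.

At the order-1 pole 7/3 set g(μ) = (μ - (7/3))*f(μ) = 33/23.
Simple pole: residue = g(a) at a = 7/3, which is 33/23.
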